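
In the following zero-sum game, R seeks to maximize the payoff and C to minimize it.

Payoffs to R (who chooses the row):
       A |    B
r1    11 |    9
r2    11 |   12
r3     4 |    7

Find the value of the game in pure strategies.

11

Row minima: 9, 11, 4 → R's maximin is 11.
Column maxima: 11, 12 → C's minimax is 11.
They coincide at (r2, A), so the value is 11.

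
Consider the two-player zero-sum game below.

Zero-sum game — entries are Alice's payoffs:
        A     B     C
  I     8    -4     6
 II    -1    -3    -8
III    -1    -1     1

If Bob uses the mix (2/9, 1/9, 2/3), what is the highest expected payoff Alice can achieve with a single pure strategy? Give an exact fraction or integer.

16/3

I: (8)·(2/9) + (-4)·(1/9) + (6)·(2/3) = 16/3.
II: (-1)·(2/9) + (-3)·(1/9) + (-8)·(2/3) = -53/9.
III: (-1)·(2/9) + (-1)·(1/9) + (1)·(2/3) = 1/3.
The best pure response is I with expected payoff 16/3.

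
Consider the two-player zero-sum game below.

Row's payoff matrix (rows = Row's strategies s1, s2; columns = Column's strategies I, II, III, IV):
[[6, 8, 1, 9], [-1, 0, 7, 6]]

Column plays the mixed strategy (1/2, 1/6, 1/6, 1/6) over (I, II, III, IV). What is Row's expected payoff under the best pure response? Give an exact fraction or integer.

6

s1: (6)·(1/2) + (8)·(1/6) + (1)·(1/6) + (9)·(1/6) = 6.
s2: (-1)·(1/2) + (0)·(1/6) + (7)·(1/6) + (6)·(1/6) = 5/3.
The best pure response is s1 with expected payoff 6.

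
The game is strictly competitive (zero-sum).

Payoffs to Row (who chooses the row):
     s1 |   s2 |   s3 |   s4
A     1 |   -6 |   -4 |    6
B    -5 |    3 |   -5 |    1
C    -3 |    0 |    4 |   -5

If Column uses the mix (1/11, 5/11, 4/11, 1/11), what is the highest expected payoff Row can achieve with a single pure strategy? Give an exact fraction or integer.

A: (1)·(1/11) + (-6)·(5/11) + (-4)·(4/11) + (6)·(1/11) = -39/11.
B: (-5)·(1/11) + (3)·(5/11) + (-5)·(4/11) + (1)·(1/11) = -9/11.
C: (-3)·(1/11) + (0)·(5/11) + (4)·(4/11) + (-5)·(1/11) = 8/11.
The best pure response is C with expected payoff 8/11.

8/11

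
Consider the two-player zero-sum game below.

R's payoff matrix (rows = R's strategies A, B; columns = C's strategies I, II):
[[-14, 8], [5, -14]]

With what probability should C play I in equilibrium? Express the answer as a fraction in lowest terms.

22/41

Row minima are -14 and -14, so R's maximin is -14; column maxima are 5 and 8, so C's minimax is 5. These differ, so the equilibrium is in mixed strategies.
Let C play I with probability q. R is indifferent when −14q + 8(1−q) = 5q − 14(1−q), giving q = 22/41.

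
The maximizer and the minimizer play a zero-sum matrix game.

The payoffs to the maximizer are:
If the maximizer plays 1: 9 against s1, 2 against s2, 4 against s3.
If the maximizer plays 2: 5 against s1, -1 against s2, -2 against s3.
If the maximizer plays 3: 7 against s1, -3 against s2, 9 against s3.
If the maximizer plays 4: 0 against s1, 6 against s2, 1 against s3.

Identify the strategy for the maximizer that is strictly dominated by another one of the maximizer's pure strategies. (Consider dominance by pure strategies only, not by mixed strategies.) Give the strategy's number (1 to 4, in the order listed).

2

Compare 2 with 1: 9 > 5, 2 > -1, 4 > -2.
So 1 strictly dominates 2 for the maximizer; 2 is strictly dominated.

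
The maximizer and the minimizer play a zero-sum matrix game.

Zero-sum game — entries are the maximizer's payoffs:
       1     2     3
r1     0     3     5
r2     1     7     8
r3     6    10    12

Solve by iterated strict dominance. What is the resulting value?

Row r1 is strictly dominated by row r2 (1>0, 7>3, 8>5); eliminate r1.
Row r2 is strictly dominated by row r3 (6>1, 10>7, 12>8); eliminate r2.
Column 2 is strictly dominated by 1 for the minimizer (6<10); eliminate 2.
Column 3 is strictly dominated by 1 for the minimizer (6<12); eliminate 3.
Only (r3, 1) remains, with payoff 6.

6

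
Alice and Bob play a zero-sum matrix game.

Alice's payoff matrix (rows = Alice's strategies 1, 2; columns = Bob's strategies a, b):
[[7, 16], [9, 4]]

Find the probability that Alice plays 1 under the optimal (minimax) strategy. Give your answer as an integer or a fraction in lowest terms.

5/14

Row minima are 7 and 4, so Alice's maximin is 7; column maxima are 9 and 16, so Bob's minimax is 9. These differ, so the equilibrium is in mixed strategies.
Let Alice play 1 with probability p. Bob is indifferent when 7p + 9(1−p) = 16p + 4(1−p), giving p = 5/14.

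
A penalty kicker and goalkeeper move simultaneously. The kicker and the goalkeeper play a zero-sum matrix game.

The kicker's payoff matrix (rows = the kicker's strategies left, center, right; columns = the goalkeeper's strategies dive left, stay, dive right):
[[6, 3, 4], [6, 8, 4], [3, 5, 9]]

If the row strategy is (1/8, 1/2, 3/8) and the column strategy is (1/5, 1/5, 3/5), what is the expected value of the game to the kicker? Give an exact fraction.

23/4

Against (1/5, 1/5, 3/5), each row's expected payoff is left: 21/5; center: 26/5; right: 7.
Taking the (1/8, 1/2, 3/8)-weighted average: (1/8)·(21/5) + (1/2)·(26/5) + (3/8)·(7) = 23/4.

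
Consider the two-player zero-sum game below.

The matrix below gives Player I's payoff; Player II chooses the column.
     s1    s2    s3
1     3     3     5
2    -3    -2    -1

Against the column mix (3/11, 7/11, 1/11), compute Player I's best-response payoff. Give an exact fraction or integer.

35/11

1: (3)·(3/11) + (3)·(7/11) + (5)·(1/11) = 35/11.
2: (-3)·(3/11) + (-2)·(7/11) + (-1)·(1/11) = -24/11.
The best pure response is 1 with expected payoff 35/11.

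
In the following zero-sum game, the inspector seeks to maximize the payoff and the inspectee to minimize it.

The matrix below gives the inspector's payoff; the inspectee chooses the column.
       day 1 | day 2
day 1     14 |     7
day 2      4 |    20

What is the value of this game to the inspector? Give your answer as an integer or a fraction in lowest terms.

252/23

Row minima are 7 and 4, so the inspector's maximin is 7; column maxima are 14 and 20, so the inspectee's minimax is 14. These differ, so the equilibrium is in mixed strategies.
Let the inspector play day 1 with probability p. The inspectee is indifferent when 14p + 4(1−p) = 7p + 20(1−p), giving p = 16/23.
Let the inspectee play day 1 with probability q. The inspector is indifferent when 14q + 7(1−q) = 4q + 20(1−q), giving q = 13/23.
The value is 14·(13/23) + (7)·(10/23) = 252/23.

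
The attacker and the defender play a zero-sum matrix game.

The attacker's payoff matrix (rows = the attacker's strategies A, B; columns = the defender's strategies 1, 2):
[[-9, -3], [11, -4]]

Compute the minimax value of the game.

-23/7

Row minima are -9 and -4, so the attacker's maximin is -4; column maxima are 11 and -3, so the defender's minimax is -3. These differ, so the equilibrium is in mixed strategies.
Let the attacker play A with probability p. The defender is indifferent when −9p + 11(1−p) = −3p − 4(1−p), giving p = 5/7.
Let the defender play 1 with probability q. The attacker is indifferent when −9q − 3(1−q) = 11q − 4(1−q), giving q = 1/21.
The value is -9·(1/21) + (-3)·(20/21) = -23/7.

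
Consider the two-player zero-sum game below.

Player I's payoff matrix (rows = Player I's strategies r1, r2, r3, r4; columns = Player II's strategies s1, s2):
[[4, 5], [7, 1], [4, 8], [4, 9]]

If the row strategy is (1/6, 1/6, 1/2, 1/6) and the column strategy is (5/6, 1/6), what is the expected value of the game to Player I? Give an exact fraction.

Against (5/6, 1/6), each row's expected payoff is r1: 25/6; r2: 6; r3: 14/3; r4: 29/6.
Taking the (1/6, 1/6, 1/2, 1/6)-weighted average: (1/6)·(25/6) + (1/6)·(6) + (1/2)·(14/3) + (1/6)·(29/6) = 29/6.

29/6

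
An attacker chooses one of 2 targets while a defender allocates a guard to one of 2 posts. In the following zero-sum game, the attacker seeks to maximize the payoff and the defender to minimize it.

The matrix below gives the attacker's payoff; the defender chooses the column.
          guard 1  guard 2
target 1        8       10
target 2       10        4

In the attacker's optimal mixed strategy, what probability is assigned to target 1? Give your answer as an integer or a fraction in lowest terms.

3/4

Row minima are 8 and 4, so the attacker's maximin is 8; column maxima are 10 and 10, so the defender's minimax is 10. These differ, so the equilibrium is in mixed strategies.
Let the attacker play target 1 with probability p. The defender is indifferent when 8p + 10(1−p) = 10p + 4(1−p), giving p = 3/4.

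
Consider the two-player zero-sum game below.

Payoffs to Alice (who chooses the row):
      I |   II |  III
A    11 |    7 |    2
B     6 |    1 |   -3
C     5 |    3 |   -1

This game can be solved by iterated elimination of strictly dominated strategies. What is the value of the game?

Row B is strictly dominated by row A (11>6, 7>1, 2>-3); eliminate B.
Row C is strictly dominated by row A (11>5, 7>3, 2>-1); eliminate C.
Column I is strictly dominated by II for Bob (7<11); eliminate I.
Column II is strictly dominated by III for Bob (2<7); eliminate II.
Only (A, III) remains, with payoff 2.

2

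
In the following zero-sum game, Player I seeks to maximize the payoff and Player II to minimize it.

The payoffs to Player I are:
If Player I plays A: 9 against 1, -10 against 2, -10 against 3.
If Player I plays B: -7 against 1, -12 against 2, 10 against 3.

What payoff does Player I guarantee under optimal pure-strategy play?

-10

Row minima: -10, -12 → Player I's maximin is -10.
Column maxima: 9, -10, 10 → Player II's minimax is -10.
They coincide at (A, 2), so the value is -10.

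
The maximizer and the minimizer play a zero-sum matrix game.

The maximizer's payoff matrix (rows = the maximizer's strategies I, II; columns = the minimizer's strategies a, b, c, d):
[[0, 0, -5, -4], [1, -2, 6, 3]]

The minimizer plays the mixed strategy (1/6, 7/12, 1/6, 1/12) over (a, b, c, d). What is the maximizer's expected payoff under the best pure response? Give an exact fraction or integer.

1/4

I: (0)·(1/6) + (0)·(7/12) + (-5)·(1/6) + (-4)·(1/12) = -7/6.
II: (1)·(1/6) + (-2)·(7/12) + (6)·(1/6) + (3)·(1/12) = 1/4.
The best pure response is II with expected payoff 1/4.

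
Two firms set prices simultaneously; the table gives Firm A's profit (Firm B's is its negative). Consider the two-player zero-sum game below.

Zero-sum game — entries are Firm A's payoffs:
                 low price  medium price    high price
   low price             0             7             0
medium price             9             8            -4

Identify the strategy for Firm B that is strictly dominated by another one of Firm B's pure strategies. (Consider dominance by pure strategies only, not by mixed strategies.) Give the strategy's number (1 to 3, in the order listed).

Firm B prefers columns that give Firm A less. Compare medium price with high price: 0 < 7, -4 < 8.
So high price strictly dominates medium price for Firm B; medium price is strictly dominated.

2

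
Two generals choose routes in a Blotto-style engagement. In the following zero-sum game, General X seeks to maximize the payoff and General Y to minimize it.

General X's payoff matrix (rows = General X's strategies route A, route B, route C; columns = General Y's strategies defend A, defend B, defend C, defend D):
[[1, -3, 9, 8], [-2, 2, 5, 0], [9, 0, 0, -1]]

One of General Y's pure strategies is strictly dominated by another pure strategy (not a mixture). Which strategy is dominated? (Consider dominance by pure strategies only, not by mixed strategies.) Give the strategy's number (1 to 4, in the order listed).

General Y prefers columns that give General X less. Compare defend C with defend D: 8 < 9, 0 < 5, -1 < 0.
So defend D strictly dominates defend C for General Y; defend C is strictly dominated.

3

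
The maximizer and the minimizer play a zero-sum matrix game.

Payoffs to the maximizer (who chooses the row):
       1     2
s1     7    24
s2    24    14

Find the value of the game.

478/27

Row minima are 7 and 14, so the maximizer's maximin is 14; column maxima are 24 and 24, so the minimizer's minimax is 24. These differ, so the equilibrium is in mixed strategies.
Let the maximizer play s1 with probability p. The minimizer is indifferent when 7p + 24(1−p) = 24p + 14(1−p), giving p = 10/27.
Let the minimizer play 1 with probability q. The maximizer is indifferent when 7q + 24(1−q) = 24q + 14(1−q), giving q = 10/27.
The value is 7·(10/27) + (24)·(17/27) = 478/27.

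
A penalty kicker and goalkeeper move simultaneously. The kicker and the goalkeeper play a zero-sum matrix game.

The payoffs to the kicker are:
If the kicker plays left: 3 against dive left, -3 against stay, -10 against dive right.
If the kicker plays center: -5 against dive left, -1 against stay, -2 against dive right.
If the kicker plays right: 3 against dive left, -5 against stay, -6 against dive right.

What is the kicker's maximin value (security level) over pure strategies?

-5

The worst-case payoff for each row is left: -10, center: -5, right: -6.
The best of these is -5.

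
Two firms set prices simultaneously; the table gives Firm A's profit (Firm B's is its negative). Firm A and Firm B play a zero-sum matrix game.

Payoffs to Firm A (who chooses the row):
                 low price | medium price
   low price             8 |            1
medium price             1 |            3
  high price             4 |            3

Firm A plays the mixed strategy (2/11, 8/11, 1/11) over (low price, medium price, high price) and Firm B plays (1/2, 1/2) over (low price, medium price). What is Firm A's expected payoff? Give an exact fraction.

57/22

Against (1/2, 1/2), each row's expected payoff is low price: 9/2; medium price: 2; high price: 7/2.
Taking the (2/11, 8/11, 1/11)-weighted average: (2/11)·(9/2) + (8/11)·(2) + (1/11)·(7/2) = 57/22.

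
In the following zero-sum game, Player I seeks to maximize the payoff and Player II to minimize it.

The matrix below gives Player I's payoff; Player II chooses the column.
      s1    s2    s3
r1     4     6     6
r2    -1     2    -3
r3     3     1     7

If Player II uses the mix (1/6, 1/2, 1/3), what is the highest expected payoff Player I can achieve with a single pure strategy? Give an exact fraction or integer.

r1: (4)·(1/6) + (6)·(1/2) + (6)·(1/3) = 17/3.
r2: (-1)·(1/6) + (2)·(1/2) + (-3)·(1/3) = -1/6.
r3: (3)·(1/6) + (1)·(1/2) + (7)·(1/3) = 10/3.
The best pure response is r1 with expected payoff 17/3.

17/3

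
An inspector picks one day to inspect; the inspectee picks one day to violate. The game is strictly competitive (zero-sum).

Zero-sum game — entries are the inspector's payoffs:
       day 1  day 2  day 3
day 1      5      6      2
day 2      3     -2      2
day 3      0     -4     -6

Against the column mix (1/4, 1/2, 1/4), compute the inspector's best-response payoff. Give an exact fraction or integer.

19/4

day 1: (5)·(1/4) + (6)·(1/2) + (2)·(1/4) = 19/4.
day 2: (3)·(1/4) + (-2)·(1/2) + (2)·(1/4) = 1/4.
day 3: (0)·(1/4) + (-4)·(1/2) + (-6)·(1/4) = -7/2.
The best pure response is day 1 with expected payoff 19/4.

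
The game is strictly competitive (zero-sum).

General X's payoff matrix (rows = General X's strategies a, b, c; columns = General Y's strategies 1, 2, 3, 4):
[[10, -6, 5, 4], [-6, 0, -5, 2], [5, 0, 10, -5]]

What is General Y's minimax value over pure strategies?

The worst case (largest entry) in each column is 1: 10, 2: 0, 3: 10, 4: 4.
The best (smallest) of these is 0.

0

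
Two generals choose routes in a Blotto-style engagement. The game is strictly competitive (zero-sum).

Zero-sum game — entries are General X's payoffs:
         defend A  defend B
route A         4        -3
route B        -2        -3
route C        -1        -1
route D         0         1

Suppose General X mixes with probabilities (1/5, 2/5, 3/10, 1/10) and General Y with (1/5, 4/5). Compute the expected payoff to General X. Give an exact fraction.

Against (1/5, 4/5), each row's expected payoff is route A: -8/5; route B: -14/5; route C: -1; route D: 4/5.
Taking the (1/5, 2/5, 3/10, 1/10)-weighted average: (1/5)·(-8/5) + (2/5)·(-14/5) + (3/10)·(-1) + (1/10)·(4/5) = -83/50.

-83/50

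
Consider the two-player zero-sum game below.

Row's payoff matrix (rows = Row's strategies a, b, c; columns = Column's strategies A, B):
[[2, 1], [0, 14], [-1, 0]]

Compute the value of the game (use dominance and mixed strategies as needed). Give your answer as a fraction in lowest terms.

Row c is strictly dominated by row a, so Row never plays it.
The remaining 2×2 game on (a, b) × (A, B) has no saddle point. Let Row play a with probability p; indifference gives 2p = p + 14(1−p), so p = 14/15.
Similarly Column's optimal q on A is 13/15, and the value is 2·(13/15) + (1)·(2/15) = 28/15.

28/15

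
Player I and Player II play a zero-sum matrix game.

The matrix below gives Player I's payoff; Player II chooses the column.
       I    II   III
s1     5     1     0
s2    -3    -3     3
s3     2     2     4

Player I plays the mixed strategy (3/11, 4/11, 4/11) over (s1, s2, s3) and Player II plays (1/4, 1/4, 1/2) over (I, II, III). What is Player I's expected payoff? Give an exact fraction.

3/2

Against (1/4, 1/4, 1/2), each row's expected payoff is s1: 3/2; s2: 0; s3: 3.
Taking the (3/11, 4/11, 4/11)-weighted average: (3/11)·(3/2) + (4/11)·(0) + (4/11)·(3) = 3/2.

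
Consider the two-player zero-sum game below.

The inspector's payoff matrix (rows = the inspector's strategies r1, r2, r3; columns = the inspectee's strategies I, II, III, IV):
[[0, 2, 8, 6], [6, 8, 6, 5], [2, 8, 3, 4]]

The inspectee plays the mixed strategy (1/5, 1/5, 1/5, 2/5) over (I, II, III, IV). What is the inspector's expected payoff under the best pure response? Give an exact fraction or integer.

6

r1: (0)·(1/5) + (2)·(1/5) + (8)·(1/5) + (6)·(2/5) = 22/5.
r2: (6)·(1/5) + (8)·(1/5) + (6)·(1/5) + (5)·(2/5) = 6.
r3: (2)·(1/5) + (8)·(1/5) + (3)·(1/5) + (4)·(2/5) = 21/5.
The best pure response is r2 with expected payoff 6.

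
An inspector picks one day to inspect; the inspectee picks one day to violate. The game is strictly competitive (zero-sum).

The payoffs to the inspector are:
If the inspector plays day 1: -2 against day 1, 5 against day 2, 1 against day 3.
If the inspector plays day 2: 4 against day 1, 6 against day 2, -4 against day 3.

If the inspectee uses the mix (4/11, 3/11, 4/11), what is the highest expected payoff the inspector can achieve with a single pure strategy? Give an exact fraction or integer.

day 1: (-2)·(4/11) + (5)·(3/11) + (1)·(4/11) = 1.
day 2: (4)·(4/11) + (6)·(3/11) + (-4)·(4/11) = 18/11.
The best pure response is day 2 with expected payoff 18/11.

18/11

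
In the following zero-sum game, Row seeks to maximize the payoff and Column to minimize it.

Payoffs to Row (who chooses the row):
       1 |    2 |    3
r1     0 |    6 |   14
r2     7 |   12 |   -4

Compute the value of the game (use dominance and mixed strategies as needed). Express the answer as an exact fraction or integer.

Column 2 is strictly dominated by 1 for Column (it gives Row more in every row).
The remaining 2×2 game on (r1, r2) × (1, 3) has no saddle point. Let Row play r1 with probability p; indifference gives 7(1−p) = 14p − 4(1−p), so p = 11/25.
Similarly Column's optimal q on 1 is 18/25, and the value is 0·(18/25) + (14)·(7/25) = 98/25.

98/25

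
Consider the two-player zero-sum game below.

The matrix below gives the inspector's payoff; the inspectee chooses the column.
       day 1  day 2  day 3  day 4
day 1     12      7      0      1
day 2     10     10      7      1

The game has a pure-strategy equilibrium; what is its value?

1

Row minima: 0, 1 → the inspector's maximin is 1.
Column maxima: 12, 10, 7, 1 → the inspectee's minimax is 1.
They coincide at (day 2, day 4), so the value is 1.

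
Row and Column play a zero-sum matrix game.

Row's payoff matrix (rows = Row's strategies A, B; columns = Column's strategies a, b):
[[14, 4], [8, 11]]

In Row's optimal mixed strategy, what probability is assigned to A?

3/13

Row minima are 4 and 8, so Row's maximin is 8; column maxima are 14 and 11, so Column's minimax is 11. These differ, so the equilibrium is in mixed strategies.
Let Row play A with probability p. Column is indifferent when 14p + 8(1−p) = 4p + 11(1−p), giving p = 3/13.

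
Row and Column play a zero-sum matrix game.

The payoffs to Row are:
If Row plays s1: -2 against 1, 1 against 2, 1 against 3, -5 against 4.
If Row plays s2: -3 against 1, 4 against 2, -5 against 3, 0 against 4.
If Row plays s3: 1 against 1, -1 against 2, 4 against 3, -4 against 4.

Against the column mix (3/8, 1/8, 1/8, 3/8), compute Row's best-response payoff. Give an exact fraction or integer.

-3/4

s1: (-2)·(3/8) + (1)·(1/8) + (1)·(1/8) + (-5)·(3/8) = -19/8.
s2: (-3)·(3/8) + (4)·(1/8) + (-5)·(1/8) + (0)·(3/8) = -5/4.
s3: (1)·(3/8) + (-1)·(1/8) + (4)·(1/8) + (-4)·(3/8) = -3/4.
The best pure response is s3 with expected payoff -3/4.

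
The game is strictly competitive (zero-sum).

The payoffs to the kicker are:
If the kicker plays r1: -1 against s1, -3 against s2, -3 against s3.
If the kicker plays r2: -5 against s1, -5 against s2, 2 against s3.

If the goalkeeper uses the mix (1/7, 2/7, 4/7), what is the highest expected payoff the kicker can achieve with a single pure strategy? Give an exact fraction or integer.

-1

r1: (-1)·(1/7) + (-3)·(2/7) + (-3)·(4/7) = -19/7.
r2: (-5)·(1/7) + (-5)·(2/7) + (2)·(4/7) = -1.
The best pure response is r2 with expected payoff -1.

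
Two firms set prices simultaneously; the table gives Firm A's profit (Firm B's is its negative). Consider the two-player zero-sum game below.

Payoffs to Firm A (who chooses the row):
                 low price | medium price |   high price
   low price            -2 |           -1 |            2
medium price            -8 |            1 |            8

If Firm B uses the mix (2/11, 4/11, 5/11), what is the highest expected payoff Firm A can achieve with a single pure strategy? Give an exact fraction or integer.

28/11

low price: (-2)·(2/11) + (-1)·(4/11) + (2)·(5/11) = 2/11.
medium price: (-8)·(2/11) + (1)·(4/11) + (8)·(5/11) = 28/11.
The best pure response is medium price with expected payoff 28/11.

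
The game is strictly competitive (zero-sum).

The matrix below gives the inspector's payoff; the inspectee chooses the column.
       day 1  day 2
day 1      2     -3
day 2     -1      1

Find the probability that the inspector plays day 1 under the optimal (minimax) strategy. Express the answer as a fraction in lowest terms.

2/7

Row minima are -3 and -1, so the inspector's maximin is -1; column maxima are 2 and 1, so the inspectee's minimax is 1. These differ, so the equilibrium is in mixed strategies.
Let the inspector play day 1 with probability p. The inspectee is indifferent when 2p − (1−p) = −3p + (1−p), giving p = 2/7.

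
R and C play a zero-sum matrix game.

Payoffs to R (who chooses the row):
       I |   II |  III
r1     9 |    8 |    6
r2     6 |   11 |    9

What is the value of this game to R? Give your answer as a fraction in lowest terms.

15/2

Column II is strictly dominated by III for C (it gives R more in every row).
The remaining 2×2 game on (r1, r2) × (I, III) has no saddle point. Let R play r1 with probability p; indifference gives 9p + 6(1−p) = 6p + 9(1−p), so p = 1/2.
Similarly C's optimal q on I is 1/2, and the value is 9·(1/2) + (6)·(1/2) = 15/2.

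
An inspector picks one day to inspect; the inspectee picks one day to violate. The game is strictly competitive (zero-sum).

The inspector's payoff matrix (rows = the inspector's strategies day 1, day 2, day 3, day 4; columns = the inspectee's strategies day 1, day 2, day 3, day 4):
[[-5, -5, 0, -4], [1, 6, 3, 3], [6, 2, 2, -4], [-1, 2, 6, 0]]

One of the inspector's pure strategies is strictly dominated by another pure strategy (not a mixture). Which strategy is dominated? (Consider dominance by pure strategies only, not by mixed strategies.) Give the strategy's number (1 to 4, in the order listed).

Compare day 1 with day 2: 1 > -5, 6 > -5, 3 > 0, 3 > -4.
So day 2 strictly dominates day 1 for the inspector; day 1 is strictly dominated.

1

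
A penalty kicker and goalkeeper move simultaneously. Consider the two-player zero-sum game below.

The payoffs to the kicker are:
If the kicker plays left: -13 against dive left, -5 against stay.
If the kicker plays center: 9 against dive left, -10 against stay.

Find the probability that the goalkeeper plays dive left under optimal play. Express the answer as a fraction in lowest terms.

Row minima are -13 and -10, so the kicker's maximin is -10; column maxima are 9 and -5, so the goalkeeper's minimax is -5. These differ, so the equilibrium is in mixed strategies.
Let the goalkeeper play dive left with probability q. The kicker is indifferent when −13q − 5(1−q) = 9q − 10(1−q), giving q = 5/27.

5/27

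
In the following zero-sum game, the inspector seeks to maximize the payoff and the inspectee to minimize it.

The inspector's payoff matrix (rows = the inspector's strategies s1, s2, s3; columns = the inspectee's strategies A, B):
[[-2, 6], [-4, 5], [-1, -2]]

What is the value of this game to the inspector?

-10/9

Row s2 is strictly dominated by row s1, so the inspector never plays it.
The remaining 2×2 game on (s1, s3) × (A, B) has no saddle point. Let the inspector play s1 with probability p; indifference gives −2p − (1−p) = 6p − 2(1−p), so p = 1/9.
Similarly the inspectee's optimal q on A is 8/9, and the value is -2·(8/9) + (6)·(1/9) = -10/9.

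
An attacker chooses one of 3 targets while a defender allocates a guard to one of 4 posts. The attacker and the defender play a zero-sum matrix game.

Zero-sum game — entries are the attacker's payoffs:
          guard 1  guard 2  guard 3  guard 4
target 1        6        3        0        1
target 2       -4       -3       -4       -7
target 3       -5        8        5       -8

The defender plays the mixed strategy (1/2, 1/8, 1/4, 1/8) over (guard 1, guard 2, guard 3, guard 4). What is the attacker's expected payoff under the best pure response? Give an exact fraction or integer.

7/2

target 1: (6)·(1/2) + (3)·(1/8) + (0)·(1/4) + (1)·(1/8) = 7/2.
target 2: (-4)·(1/2) + (-3)·(1/8) + (-4)·(1/4) + (-7)·(1/8) = -17/4.
target 3: (-5)·(1/2) + (8)·(1/8) + (5)·(1/4) + (-8)·(1/8) = -5/4.
The best pure response is target 1 with expected payoff 7/2.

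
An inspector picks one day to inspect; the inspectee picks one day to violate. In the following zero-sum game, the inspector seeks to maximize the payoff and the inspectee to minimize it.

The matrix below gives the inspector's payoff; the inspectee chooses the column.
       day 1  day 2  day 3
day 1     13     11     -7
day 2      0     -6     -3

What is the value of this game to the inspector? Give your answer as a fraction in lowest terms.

-25/7

Column day 1 is strictly dominated by day 2 for the inspectee (it gives the inspector more in every row).
The remaining 2×2 game on (day 1, day 2) × (day 2, day 3) has no saddle point. Let the inspector play day 1 with probability p; indifference gives 11p − 6(1−p) = −7p − 3(1−p), so p = 1/7.
Similarly the inspectee's optimal q on day 2 is 4/21, and the value is 11·(4/21) + (-7)·(17/21) = -25/7.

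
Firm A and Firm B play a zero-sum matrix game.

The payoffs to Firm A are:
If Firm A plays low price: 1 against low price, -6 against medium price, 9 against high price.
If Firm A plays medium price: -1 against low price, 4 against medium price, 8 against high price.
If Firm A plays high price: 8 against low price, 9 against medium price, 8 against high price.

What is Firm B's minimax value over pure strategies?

The worst case (largest entry) in each column is low price: 8, medium price: 9, high price: 9.
The best (smallest) of these is 8.

8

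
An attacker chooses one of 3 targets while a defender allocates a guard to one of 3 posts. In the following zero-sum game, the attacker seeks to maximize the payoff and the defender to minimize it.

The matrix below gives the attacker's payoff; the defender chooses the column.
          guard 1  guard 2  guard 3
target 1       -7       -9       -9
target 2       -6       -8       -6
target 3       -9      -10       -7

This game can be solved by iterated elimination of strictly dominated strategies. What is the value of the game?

-8

Column guard 1 is strictly dominated by guard 2 for the defender (-9<-7, -8<-6, -10<-9); eliminate guard 1.
Row target 3 is strictly dominated by row target 2 (-8>-10, -6>-7); eliminate target 3.
Row target 1 is strictly dominated by row target 2 (-8>-9, -6>-9); eliminate target 1.
Column guard 3 is strictly dominated by guard 2 for the defender (-8<-6); eliminate guard 3.
Only (target 2, guard 2) remains, with payoff -8.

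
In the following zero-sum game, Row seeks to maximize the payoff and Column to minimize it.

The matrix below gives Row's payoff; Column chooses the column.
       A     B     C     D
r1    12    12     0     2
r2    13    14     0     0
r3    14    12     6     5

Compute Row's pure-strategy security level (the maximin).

5

The worst-case payoff for each row is r1: 0, r2: 0, r3: 5.
The best of these is 5.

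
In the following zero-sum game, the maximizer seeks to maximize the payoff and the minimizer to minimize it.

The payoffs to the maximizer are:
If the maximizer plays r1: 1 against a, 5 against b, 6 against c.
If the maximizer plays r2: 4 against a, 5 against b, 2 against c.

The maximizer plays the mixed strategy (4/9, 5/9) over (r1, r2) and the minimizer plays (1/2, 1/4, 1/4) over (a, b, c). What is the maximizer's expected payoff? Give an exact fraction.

127/36

Against (1/2, 1/4, 1/4), each row's expected payoff is r1: 13/4; r2: 15/4.
Taking the (4/9, 5/9)-weighted average: (4/9)·(13/4) + (5/9)·(15/4) = 127/36.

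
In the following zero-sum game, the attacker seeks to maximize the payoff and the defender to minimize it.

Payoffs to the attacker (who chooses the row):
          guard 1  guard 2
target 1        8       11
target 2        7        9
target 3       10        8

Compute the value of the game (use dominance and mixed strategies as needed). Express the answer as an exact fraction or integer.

46/5

Row target 2 is strictly dominated by row target 1, so the attacker never plays it.
The remaining 2×2 game on (target 1, target 3) × (guard 1, guard 2) has no saddle point. Let the attacker play target 1 with probability p; indifference gives 8p + 10(1−p) = 11p + 8(1−p), so p = 2/5.
Similarly the defender's optimal q on guard 1 is 3/5, and the value is 8·(3/5) + (11)·(2/5) = 46/5.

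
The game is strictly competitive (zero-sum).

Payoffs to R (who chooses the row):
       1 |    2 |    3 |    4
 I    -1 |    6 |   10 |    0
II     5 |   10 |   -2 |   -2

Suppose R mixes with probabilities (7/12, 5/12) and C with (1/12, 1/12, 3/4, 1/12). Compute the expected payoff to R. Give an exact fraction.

40/9

Against (1/12, 1/12, 3/4, 1/12), each row's expected payoff is I: 95/12; II: -5/12.
Taking the (7/12, 5/12)-weighted average: (7/12)·(95/12) + (5/12)·(-5/12) = 40/9.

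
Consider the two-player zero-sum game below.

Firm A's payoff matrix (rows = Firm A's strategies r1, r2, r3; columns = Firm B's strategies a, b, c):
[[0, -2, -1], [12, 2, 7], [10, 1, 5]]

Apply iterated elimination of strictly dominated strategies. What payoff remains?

2

Column a is strictly dominated by b for Firm B (-2<0, 2<12, 1<10); eliminate a.
Column c is strictly dominated by b for Firm B (-2<-1, 2<7, 1<5); eliminate c.
Row r1 is strictly dominated by row r2 (2>-2); eliminate r1.
Row r3 is strictly dominated by row r2 (2>1); eliminate r3.
Only (r2, b) remains, with payoff 2.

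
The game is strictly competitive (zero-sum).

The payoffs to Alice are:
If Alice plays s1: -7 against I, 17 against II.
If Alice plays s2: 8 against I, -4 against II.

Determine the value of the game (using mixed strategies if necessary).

3

Row minima are -7 and -4, so Alice's maximin is -4; column maxima are 8 and 17, so Bob's minimax is 8. These differ, so the equilibrium is in mixed strategies.
Let Alice play s1 with probability p. Bob is indifferent when −7p + 8(1−p) = 17p − 4(1−p), giving p = 1/3.
Let Bob play I with probability q. Alice is indifferent when −7q + 17(1−q) = 8q − 4(1−q), giving q = 7/12.
The value is -7·(7/12) + (17)·(5/12) = 3.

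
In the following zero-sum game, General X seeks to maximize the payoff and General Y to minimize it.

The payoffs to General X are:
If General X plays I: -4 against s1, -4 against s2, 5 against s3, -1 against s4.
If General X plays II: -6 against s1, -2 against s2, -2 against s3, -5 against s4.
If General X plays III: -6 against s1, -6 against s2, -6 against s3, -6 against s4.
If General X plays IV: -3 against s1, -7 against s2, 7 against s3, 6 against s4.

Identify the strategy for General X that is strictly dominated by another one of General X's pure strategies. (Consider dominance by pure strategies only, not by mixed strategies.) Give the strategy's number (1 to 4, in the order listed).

3

Compare III with I: -4 > -6, -4 > -6, 5 > -6, -1 > -6.
So I strictly dominates III for General X; III is strictly dominated.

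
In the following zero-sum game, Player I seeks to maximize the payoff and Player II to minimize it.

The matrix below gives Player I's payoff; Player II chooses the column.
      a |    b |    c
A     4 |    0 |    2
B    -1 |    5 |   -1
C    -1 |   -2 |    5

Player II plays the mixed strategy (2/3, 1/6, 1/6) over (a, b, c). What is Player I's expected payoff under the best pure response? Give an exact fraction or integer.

3

A: (4)·(2/3) + (0)·(1/6) + (2)·(1/6) = 3.
B: (-1)·(2/3) + (5)·(1/6) + (-1)·(1/6) = 0.
C: (-1)·(2/3) + (-2)·(1/6) + (5)·(1/6) = -1/6.
The best pure response is A with expected payoff 3.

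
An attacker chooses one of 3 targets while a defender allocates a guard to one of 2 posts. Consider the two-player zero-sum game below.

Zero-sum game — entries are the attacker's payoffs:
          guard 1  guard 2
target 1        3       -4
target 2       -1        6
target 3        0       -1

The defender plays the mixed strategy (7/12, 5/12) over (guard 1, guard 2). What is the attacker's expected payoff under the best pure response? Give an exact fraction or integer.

23/12

target 1: (3)·(7/12) + (-4)·(5/12) = 1/12.
target 2: (-1)·(7/12) + (6)·(5/12) = 23/12.
target 3: (0)·(7/12) + (-1)·(5/12) = -5/12.
The best pure response is target 2 with expected payoff 23/12.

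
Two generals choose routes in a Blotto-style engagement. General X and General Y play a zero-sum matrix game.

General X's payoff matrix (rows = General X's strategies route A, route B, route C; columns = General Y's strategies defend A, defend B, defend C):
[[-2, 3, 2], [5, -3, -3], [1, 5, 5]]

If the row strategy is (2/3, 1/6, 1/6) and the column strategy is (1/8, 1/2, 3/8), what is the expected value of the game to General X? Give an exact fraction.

Against (1/8, 1/2, 3/8), each row's expected payoff is route A: 2; route B: -2; route C: 9/2.
Taking the (2/3, 1/6, 1/6)-weighted average: (2/3)·(2) + (1/6)·(-2) + (1/6)·(9/2) = 7/4.

7/4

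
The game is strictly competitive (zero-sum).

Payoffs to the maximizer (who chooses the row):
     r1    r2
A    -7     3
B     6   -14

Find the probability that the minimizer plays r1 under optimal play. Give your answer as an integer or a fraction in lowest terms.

Row minima are -7 and -14, so the maximizer's maximin is -7; column maxima are 6 and 3, so the minimizer's minimax is 3. These differ, so the equilibrium is in mixed strategies.
Let the minimizer play r1 with probability q. The maximizer is indifferent when −7q + 3(1−q) = 6q − 14(1−q), giving q = 17/30.

17/30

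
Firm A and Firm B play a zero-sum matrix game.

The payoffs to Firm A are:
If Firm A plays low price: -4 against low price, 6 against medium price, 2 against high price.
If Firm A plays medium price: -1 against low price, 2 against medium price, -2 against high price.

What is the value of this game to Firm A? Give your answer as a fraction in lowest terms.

Column medium price is strictly dominated by high price for Firm B (it gives Firm A more in every row).
The remaining 2×2 game on (low price, medium price) × (low price, high price) has no saddle point. Let Firm A play low price with probability p; indifference gives −4p − (1−p) = 2p − 2(1−p), so p = 1/7.
Similarly Firm B's optimal q on low price is 4/7, and the value is -4·(4/7) + (2)·(3/7) = -10/7.

-10/7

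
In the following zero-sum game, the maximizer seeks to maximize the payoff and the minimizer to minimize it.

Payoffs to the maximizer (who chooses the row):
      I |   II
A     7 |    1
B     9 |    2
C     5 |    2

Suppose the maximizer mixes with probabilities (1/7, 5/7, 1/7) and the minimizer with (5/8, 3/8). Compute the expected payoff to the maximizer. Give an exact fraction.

81/14

Against (5/8, 3/8), each row's expected payoff is A: 19/4; B: 51/8; C: 31/8.
Taking the (1/7, 5/7, 1/7)-weighted average: (1/7)·(19/4) + (5/7)·(51/8) + (1/7)·(31/8) = 81/14.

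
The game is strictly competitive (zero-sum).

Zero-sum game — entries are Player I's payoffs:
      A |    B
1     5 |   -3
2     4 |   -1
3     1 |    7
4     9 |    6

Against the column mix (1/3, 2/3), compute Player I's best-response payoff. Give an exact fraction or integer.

1: (5)·(1/3) + (-3)·(2/3) = -1/3.
2: (4)·(1/3) + (-1)·(2/3) = 2/3.
3: (1)·(1/3) + (7)·(2/3) = 5.
4: (9)·(1/3) + (6)·(2/3) = 7.
The best pure response is 4 with expected payoff 7.

7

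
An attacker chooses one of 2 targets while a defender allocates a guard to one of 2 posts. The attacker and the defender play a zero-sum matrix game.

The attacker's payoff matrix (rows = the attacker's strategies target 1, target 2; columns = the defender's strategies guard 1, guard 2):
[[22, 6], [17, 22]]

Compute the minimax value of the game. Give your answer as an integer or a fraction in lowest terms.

Row minima are 6 and 17, so the attacker's maximin is 17; column maxima are 22 and 22, so the defender's minimax is 22. These differ, so the equilibrium is in mixed strategies.
Let the attacker play target 1 with probability p. The defender is indifferent when 22p + 17(1−p) = 6p + 22(1−p), giving p = 5/21.
Let the defender play guard 1 with probability q. The attacker is indifferent when 22q + 6(1−q) = 17q + 22(1−q), giving q = 16/21.
The value is 22·(16/21) + (6)·(5/21) = 382/21.

382/21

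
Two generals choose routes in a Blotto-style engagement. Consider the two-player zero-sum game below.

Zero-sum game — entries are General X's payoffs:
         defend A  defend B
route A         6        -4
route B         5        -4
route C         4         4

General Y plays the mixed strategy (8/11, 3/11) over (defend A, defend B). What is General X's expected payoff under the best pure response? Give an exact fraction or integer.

4

route A: (6)·(8/11) + (-4)·(3/11) = 36/11.
route B: (5)·(8/11) + (-4)·(3/11) = 28/11.
route C: (4)·(8/11) + (4)·(3/11) = 4.
The best pure response is route C with expected payoff 4.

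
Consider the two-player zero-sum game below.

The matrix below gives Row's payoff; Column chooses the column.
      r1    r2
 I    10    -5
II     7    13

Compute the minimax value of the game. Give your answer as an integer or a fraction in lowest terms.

Row minima are -5 and 7, so Row's maximin is 7; column maxima are 10 and 13, so Column's minimax is 10. These differ, so the equilibrium is in mixed strategies.
Let Row play I with probability p. Column is indifferent when 10p + 7(1−p) = −5p + 13(1−p), giving p = 2/7.
Let Column play r1 with probability q. Row is indifferent when 10q − 5(1−q) = 7q + 13(1−q), giving q = 6/7.
The value is 10·(6/7) + (-5)·(1/7) = 55/7.

55/7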